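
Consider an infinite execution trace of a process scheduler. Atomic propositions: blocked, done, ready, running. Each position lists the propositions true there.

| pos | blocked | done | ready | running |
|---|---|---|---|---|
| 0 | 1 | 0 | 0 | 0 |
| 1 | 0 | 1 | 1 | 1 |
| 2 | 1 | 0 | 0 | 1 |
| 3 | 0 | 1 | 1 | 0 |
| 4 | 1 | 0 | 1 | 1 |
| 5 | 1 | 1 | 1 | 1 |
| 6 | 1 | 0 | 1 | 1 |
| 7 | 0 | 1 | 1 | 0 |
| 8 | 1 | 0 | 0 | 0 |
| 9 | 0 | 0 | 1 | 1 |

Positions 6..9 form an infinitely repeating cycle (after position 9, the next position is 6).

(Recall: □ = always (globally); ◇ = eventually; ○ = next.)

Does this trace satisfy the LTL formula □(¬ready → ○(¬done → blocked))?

¬ready → ○(¬done → blocked) must hold at every position from 0 onward. It fails at position 8, so □(¬ready → ○(¬done → blocked)) is false.
Positions where ¬ready holds: 0, 2, 8.
Check ○(¬done → blocked) at each: 0→ok, 2→ok, 8→fails.

No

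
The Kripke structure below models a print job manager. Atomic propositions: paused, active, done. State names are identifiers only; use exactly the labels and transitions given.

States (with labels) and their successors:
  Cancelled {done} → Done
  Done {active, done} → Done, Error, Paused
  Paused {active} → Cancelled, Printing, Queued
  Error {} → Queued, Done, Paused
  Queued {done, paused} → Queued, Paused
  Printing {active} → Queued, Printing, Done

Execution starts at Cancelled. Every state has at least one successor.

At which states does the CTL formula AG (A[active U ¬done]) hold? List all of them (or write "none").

States satisfying A[active U ¬done]: {Paused, Error, Printing}.
States satisfying AG (A[active U ¬done]): ∅.

none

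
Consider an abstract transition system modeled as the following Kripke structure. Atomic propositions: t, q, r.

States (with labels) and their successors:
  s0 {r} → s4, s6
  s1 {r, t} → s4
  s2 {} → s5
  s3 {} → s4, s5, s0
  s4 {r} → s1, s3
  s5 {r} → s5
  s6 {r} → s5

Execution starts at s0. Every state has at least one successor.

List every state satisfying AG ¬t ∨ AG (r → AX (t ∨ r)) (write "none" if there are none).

States satisfying ¬t: {s0, s2, s3, s4, s5, s6}.
States satisfying AG ¬t: {s2, s5, s6}.
States satisfying r → AX (t ∨ r): {s0, s1, s2, s3, s5, s6}.
States satisfying AG (r → AX (t ∨ r)): {s2, s5, s6}.
States satisfying AG ¬t ∨ AG (r → AX (t ∨ r)): {s2, s5, s6}.

{s2, s5, s6}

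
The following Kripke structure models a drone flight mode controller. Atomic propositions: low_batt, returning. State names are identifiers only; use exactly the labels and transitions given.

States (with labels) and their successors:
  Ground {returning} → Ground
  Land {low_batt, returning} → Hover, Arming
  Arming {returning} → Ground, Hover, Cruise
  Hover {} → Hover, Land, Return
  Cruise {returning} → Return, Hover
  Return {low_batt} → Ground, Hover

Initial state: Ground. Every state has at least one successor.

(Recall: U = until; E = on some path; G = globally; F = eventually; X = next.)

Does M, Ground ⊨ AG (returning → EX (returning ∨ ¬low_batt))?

Holds

States satisfying returning → EX (returning ∨ ¬low_batt): {Ground, Land, Arming, Hover, Cruise, Return}.
States satisfying AG (returning → EX (returning ∨ ¬low_batt)): {Ground, Land, Arming, Hover, Cruise, Return}.
Every state reachable from Ground satisfies returning → EX (returning ∨ ¬low_batt).
Ground ∈ Sat(AG (returning → EX (returning ∨ ¬low_batt))).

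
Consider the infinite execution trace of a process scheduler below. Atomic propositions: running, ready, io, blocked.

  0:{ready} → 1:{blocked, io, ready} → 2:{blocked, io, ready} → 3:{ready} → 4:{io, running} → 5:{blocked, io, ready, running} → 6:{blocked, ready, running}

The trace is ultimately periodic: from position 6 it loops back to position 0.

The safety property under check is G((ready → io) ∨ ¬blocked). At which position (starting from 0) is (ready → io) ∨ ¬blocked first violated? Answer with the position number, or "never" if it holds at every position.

Check (ready → io) ∨ ¬blocked at each position in order: 0 ✓, 1 ✓, 2 ✓, 3 ✓, 4 ✓, 5 ✓.
At position 6 the labels are {blocked, ready, running}, so (ready → io) ∨ ¬blocked is false there. This is the first violation.

6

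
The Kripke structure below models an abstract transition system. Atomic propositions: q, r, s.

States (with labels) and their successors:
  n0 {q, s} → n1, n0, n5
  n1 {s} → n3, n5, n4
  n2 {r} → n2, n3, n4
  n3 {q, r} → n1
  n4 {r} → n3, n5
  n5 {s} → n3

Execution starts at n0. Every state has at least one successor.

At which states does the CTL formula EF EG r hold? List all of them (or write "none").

States satisfying EG r: {n2}.
States satisfying EF EG r: {n2}.

{n2}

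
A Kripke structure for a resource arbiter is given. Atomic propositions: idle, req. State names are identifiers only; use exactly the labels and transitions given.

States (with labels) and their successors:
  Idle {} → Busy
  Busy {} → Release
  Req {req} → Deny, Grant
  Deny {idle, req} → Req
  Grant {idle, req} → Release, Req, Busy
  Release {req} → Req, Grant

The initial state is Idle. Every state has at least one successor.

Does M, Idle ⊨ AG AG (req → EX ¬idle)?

Violated

States satisfying AG (req → EX ¬idle): ∅.
States satisfying AG AG (req → EX ¬idle): ∅.
Busy is reachable from Idle and violates AG (req → EX ¬idle), so AG fails at Idle.
Idle ∉ Sat(AG AG (req → EX ¬idle)).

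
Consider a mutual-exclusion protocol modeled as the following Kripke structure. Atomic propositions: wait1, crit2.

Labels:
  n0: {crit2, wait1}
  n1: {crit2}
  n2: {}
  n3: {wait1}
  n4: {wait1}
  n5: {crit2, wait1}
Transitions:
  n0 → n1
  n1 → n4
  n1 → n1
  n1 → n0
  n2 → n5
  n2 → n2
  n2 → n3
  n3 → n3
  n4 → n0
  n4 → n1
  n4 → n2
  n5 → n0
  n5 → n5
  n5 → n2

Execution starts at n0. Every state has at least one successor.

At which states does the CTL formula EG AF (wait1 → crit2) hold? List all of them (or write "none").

States satisfying AF (wait1 → crit2): {n0, n1, n2, n4, n5}.
States satisfying EG AF (wait1 → crit2): {n0, n1, n2, n4, n5}.

{n0, n1, n2, n4, n5}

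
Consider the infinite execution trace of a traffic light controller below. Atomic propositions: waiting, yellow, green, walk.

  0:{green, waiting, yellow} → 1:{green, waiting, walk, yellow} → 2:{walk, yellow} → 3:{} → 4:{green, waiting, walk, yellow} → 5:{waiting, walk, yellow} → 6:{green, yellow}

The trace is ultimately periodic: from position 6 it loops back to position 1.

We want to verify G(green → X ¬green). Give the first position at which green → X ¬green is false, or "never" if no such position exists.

At position 0 the labels are {green, waiting, yellow} and the next position 1 has {green, waiting, walk, yellow}, so green → X ¬green is false there. This is the first violation.

0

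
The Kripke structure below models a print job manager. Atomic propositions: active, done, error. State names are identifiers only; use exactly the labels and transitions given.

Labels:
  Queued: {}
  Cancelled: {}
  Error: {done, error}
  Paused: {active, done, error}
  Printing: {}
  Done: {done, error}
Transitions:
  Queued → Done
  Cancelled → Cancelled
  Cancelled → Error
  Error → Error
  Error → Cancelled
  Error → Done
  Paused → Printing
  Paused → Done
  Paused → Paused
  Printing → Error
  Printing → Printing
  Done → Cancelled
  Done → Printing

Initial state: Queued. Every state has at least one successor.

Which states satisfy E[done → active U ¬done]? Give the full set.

States satisfying done → active: {Queued, Cancelled, Paused, Printing}.
States satisfying ¬done: {Queued, Cancelled, Printing}.
States satisfying E[done → active U ¬done]: {Queued, Cancelled, Paused, Printing}.

{Queued, Cancelled, Paused, Printing}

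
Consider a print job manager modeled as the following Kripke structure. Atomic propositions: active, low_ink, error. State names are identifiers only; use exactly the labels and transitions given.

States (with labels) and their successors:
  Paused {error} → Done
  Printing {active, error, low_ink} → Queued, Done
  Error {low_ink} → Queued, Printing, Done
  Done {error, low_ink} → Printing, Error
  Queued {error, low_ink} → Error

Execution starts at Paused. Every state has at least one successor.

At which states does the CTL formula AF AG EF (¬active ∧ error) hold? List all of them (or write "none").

{Paused, Printing, Error, Done, Queued}

States satisfying AG EF (¬active ∧ error): {Paused, Printing, Error, Done, Queued}.
States satisfying AF AG EF (¬active ∧ error): {Paused, Printing, Error, Done, Queued}.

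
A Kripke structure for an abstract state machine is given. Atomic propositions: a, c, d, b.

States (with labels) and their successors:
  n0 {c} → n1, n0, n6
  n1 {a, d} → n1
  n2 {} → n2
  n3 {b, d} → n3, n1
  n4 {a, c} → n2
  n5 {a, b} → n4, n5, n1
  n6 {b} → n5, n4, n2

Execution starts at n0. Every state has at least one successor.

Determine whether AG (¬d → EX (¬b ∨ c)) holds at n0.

States satisfying ¬d → EX (¬b ∨ c): {n0, n1, n2, n3, n4, n5, n6}.
States satisfying AG (¬d → EX (¬b ∨ c)): {n0, n1, n2, n3, n4, n5, n6}.
Every state reachable from n0 satisfies ¬d → EX (¬b ∨ c).
n0 ∈ Sat(AG (¬d → EX (¬b ∨ c))).

Holds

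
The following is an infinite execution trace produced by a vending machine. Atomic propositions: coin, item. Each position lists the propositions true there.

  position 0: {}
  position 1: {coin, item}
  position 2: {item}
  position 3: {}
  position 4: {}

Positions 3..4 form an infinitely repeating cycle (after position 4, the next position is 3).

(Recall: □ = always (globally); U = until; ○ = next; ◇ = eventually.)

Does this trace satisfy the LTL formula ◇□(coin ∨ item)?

□(coin ∨ item) is false at every position 0..4, so it never becomes true and ◇□(coin ∨ item) fails.

Violated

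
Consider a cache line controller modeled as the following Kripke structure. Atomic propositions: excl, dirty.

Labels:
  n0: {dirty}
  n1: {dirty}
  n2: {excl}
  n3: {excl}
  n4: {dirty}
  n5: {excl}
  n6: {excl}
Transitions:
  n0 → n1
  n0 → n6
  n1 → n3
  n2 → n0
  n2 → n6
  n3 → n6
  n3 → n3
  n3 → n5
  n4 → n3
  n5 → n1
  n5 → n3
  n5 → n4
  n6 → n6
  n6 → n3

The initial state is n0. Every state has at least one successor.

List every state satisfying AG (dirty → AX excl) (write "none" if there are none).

{n1, n3, n4, n5, n6}

States satisfying dirty → AX excl: {n1, n2, n3, n4, n5, n6}.
States satisfying AG (dirty → AX excl): {n1, n3, n4, n5, n6}.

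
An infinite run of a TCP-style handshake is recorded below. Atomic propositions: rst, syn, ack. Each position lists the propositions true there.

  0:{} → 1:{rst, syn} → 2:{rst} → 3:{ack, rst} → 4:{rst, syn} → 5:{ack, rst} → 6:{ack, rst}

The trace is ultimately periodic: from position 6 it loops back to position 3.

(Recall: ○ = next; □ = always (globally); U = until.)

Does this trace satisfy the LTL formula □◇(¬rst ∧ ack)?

◇(¬rst ∧ ack) must hold at every position from 0 onward. It fails at position 0, so □◇(¬rst ∧ ack) is false.

Does not hold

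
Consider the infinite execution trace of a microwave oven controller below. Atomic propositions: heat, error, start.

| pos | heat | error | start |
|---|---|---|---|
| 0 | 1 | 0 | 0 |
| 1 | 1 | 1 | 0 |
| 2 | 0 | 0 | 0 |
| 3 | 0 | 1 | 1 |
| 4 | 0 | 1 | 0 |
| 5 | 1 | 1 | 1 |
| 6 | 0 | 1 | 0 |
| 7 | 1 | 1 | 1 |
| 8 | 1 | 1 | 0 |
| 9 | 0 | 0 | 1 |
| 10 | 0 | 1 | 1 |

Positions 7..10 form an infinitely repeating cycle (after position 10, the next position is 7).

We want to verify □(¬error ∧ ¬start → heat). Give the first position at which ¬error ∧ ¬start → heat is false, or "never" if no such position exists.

2

Check ¬error ∧ ¬start → heat at each position in order: 0 ✓, 1 ✓.
At position 2 the labels are {}, so ¬error ∧ ¬start → heat is false there. This is the first violation.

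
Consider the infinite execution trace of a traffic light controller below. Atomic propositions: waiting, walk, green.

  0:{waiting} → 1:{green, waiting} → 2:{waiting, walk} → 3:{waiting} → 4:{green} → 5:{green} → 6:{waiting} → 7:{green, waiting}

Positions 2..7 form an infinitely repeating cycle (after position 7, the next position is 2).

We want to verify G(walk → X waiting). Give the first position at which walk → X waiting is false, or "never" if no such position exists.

walk → X waiting holds at every position 0..7, and those are all the positions the trace ever visits, so the invariant G(walk → X waiting) is never violated.

never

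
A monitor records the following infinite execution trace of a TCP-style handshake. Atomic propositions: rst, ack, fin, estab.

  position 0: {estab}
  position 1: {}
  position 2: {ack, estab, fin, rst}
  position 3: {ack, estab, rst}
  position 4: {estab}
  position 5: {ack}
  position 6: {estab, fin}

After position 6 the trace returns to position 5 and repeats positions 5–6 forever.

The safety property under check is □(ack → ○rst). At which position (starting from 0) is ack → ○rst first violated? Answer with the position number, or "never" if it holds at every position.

Check ack → ○rst at each position in order: 0 ✓, 1 ✓, 2 ✓.
At position 3 the labels are {ack, estab, rst} and the next position 4 has {estab}, so ack → ○rst is false there. This is the first violation.

3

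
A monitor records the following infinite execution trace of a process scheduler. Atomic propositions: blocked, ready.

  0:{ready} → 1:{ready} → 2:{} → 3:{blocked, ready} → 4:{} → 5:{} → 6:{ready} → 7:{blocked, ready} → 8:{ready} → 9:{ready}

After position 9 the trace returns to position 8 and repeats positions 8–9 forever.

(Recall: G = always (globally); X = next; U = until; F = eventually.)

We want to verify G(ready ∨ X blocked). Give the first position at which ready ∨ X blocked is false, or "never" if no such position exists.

Check ready ∨ X blocked at each position in order: 0 ✓, 1 ✓, 2 ✓, 3 ✓.
At position 4 the labels are {} and the next position 5 has {}, so ready ∨ X blocked is false there. This is the first violation.

4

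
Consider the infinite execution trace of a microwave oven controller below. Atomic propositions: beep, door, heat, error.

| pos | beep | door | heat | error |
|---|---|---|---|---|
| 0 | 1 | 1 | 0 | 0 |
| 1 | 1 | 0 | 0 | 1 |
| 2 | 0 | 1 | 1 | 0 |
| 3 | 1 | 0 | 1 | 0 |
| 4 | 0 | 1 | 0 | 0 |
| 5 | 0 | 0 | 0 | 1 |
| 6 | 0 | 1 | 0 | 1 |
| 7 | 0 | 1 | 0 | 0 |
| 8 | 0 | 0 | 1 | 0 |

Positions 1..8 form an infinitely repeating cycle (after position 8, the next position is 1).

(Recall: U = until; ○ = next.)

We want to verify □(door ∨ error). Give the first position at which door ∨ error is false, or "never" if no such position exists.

3

Check door ∨ error at each position in order: 0 ✓, 1 ✓, 2 ✓.
At position 3 the labels are {beep, heat}, so door ∨ error is false there. This is the first violation.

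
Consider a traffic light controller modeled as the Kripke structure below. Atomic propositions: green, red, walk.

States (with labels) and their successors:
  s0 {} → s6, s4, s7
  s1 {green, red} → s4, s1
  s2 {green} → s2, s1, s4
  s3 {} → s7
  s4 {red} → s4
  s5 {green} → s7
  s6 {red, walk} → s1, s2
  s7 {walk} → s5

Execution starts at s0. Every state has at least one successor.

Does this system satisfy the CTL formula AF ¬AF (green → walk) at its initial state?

States satisfying ¬AF (green → walk): {s1, s2}.
States satisfying AF ¬AF (green → walk): {s1, s2, s6}.
There is a path from s0 along which ¬AF (green → walk) never holds.
s0 ∉ Sat(AF ¬AF (green → walk)).

Does not hold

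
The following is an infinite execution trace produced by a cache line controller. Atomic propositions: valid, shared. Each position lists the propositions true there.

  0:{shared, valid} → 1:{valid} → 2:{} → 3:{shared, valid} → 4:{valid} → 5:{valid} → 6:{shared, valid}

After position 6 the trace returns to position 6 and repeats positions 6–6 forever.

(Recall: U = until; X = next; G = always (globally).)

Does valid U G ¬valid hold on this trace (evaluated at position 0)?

Does not hold

Walking from position 0: at position 2, G ¬valid has not yet held and valid fails, so valid U G ¬valid is false.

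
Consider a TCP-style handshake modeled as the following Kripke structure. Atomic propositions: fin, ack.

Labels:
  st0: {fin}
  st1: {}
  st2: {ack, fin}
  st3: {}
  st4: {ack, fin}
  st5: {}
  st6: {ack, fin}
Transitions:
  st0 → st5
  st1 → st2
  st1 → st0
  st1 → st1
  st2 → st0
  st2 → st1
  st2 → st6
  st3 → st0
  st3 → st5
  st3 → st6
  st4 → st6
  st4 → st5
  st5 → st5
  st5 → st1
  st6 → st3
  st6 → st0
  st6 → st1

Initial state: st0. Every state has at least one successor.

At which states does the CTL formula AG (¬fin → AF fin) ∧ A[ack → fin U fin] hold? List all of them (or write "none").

none

States satisfying ¬fin → AF fin: {st0, st2, st4, st6}.
States satisfying AG (¬fin → AF fin): ∅.
States satisfying ack → fin: {st0, st1, st2, st3, st4, st5, st6}.
States satisfying fin: {st0, st2, st4, st6}.
States satisfying A[ack → fin U fin]: {st0, st2, st4, st6}.
States satisfying AG (¬fin → AF fin) ∧ A[ack → fin U fin]: ∅.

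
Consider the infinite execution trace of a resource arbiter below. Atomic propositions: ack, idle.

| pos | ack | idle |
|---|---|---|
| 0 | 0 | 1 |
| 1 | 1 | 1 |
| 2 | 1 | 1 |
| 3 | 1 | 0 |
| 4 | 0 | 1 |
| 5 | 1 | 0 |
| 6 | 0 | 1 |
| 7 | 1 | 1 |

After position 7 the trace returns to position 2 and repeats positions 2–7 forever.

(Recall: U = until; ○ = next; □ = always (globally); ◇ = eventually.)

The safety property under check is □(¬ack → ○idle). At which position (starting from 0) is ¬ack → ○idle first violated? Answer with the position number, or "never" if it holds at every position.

4

Check ¬ack → ○idle at each position in order: 0 ✓, 1 ✓, 2 ✓, 3 ✓.
At position 4 the labels are {idle} and the next position 5 has {ack}, so ¬ack → ○idle is false there. This is the first violation.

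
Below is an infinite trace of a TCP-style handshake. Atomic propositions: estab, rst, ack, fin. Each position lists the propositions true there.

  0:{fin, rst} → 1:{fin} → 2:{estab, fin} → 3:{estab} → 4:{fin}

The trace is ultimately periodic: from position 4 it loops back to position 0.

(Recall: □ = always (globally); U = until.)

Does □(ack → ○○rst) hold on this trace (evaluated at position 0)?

Yes

ack → ○○rst holds at every position 0..4, and those are all positions ever visited, so □(ack → ○○rst) holds.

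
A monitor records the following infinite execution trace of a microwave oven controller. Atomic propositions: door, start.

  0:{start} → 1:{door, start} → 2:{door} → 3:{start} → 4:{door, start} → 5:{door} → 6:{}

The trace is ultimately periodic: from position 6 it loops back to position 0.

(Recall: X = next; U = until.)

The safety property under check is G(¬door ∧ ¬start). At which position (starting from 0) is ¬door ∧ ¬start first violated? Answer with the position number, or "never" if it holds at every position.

At position 0 the labels are {start}, so ¬door ∧ ¬start is false there. This is the first violation.

0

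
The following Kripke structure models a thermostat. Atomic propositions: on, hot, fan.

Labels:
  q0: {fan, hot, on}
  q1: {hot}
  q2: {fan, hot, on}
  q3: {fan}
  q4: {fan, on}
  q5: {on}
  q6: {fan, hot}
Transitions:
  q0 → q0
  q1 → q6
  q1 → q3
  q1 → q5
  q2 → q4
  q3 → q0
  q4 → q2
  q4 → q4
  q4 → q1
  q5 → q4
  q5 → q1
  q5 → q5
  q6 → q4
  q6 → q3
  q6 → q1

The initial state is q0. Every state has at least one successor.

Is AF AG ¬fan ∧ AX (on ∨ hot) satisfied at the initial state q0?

States satisfying AG ¬fan: ∅.
States satisfying AF AG ¬fan: ∅.
States satisfying on ∨ hot: {q0, q1, q2, q4, q5, q6}.
States satisfying AX (on ∨ hot): {q0, q2, q3, q4, q5}.
States satisfying AF AG ¬fan ∧ AX (on ∨ hot): ∅.
q0 ∉ Sat(AF AG ¬fan ∧ AX (on ∨ hot)).

Does not hold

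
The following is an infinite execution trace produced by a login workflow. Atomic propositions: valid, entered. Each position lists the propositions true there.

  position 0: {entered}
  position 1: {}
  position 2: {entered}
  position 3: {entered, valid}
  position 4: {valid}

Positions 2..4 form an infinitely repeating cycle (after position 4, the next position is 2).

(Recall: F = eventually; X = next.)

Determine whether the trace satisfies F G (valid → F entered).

G (valid → F entered) holds at position 0, which is reachable from 0, so F G (valid → F entered) holds.

Holds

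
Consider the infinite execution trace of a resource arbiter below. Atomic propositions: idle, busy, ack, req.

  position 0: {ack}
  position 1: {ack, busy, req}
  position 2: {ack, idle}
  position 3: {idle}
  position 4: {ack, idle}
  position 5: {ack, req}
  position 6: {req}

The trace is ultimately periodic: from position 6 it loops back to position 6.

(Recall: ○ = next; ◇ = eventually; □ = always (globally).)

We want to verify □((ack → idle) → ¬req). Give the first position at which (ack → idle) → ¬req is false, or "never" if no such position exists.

Check (ack → idle) → ¬req at each position in order: 0 ✓, 1 ✓, 2 ✓, 3 ✓, 4 ✓, 5 ✓.
At position 6 the labels are {req}, so (ack → idle) → ¬req is false there. This is the first violation.

6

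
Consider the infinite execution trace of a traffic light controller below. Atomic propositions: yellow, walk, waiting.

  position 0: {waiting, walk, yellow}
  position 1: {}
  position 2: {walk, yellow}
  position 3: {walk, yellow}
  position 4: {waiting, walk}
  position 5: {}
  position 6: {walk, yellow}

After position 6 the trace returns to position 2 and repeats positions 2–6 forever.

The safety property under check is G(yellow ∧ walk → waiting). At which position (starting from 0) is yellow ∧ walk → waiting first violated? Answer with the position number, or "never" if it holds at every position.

Check yellow ∧ walk → waiting at each position in order: 0 ✓, 1 ✓.
At position 2 the labels are {walk, yellow}, so yellow ∧ walk → waiting is false there. This is the first violation.

2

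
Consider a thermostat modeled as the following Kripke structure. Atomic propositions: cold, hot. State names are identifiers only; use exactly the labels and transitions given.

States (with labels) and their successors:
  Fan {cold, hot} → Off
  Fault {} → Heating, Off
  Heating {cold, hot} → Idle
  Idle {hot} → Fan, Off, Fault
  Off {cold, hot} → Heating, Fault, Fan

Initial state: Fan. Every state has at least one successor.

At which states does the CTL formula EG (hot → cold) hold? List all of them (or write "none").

{Fan, Fault, Off}

States satisfying hot → cold: {Fan, Fault, Heating, Off}.
States satisfying EG (hot → cold): {Fan, Fault, Off}.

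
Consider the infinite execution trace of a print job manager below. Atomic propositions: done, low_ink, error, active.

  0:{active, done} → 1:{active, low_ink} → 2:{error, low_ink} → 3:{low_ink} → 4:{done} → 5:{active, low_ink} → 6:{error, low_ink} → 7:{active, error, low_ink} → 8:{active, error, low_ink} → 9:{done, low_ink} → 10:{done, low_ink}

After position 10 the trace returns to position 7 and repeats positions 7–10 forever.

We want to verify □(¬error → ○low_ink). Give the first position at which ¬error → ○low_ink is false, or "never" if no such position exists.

3

Check ¬error → ○low_ink at each position in order: 0 ✓, 1 ✓, 2 ✓.
At position 3 the labels are {low_ink} and the next position 4 has {done}, so ¬error → ○low_ink is false there. This is the first violation.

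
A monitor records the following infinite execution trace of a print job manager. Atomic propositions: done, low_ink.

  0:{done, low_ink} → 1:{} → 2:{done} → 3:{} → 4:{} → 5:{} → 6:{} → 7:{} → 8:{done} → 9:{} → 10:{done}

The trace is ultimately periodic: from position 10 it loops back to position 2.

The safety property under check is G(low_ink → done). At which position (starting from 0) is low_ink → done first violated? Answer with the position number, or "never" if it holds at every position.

low_ink → done holds at every position 0..10, and those are all the positions the trace ever visits, so the invariant G(low_ink → done) is never violated.

never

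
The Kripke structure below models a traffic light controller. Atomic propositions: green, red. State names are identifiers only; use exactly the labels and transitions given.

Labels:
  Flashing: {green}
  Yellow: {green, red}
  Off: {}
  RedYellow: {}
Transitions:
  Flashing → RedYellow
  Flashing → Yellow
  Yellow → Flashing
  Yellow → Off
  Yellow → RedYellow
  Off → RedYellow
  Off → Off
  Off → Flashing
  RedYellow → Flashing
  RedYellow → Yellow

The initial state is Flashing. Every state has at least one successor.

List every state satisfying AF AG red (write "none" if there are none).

none

States satisfying AG red: ∅.
States satisfying AF AG red: ∅.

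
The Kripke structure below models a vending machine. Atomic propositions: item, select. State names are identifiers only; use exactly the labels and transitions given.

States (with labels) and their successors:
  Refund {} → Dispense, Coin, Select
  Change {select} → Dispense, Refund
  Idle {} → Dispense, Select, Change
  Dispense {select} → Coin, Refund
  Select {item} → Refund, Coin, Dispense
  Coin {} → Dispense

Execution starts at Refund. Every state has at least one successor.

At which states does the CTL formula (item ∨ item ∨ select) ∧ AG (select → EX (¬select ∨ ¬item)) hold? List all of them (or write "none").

States satisfying item ∨ select: {Change, Dispense, Select}.
States satisfying item ∨ item ∨ select: {Change, Dispense, Select}.
States satisfying select → EX (¬select ∨ ¬item): {Refund, Change, Idle, Dispense, Select, Coin}.
States satisfying AG (select → EX (¬select ∨ ¬item)): {Refund, Change, Idle, Dispense, Select, Coin}.
States satisfying (item ∨ item ∨ select) ∧ AG (select → EX (¬select ∨ ¬item)): {Change, Dispense, Select}.

{Change, Dispense, Select}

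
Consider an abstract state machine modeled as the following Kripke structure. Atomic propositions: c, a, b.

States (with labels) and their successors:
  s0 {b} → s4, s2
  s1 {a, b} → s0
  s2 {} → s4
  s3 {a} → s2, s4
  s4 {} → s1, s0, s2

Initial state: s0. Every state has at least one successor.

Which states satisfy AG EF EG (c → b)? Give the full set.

States satisfying EF EG (c → b): {s0, s1, s2, s3, s4}.
States satisfying AG EF EG (c → b): {s0, s1, s2, s3, s4}.

{s0, s1, s2, s3, s4}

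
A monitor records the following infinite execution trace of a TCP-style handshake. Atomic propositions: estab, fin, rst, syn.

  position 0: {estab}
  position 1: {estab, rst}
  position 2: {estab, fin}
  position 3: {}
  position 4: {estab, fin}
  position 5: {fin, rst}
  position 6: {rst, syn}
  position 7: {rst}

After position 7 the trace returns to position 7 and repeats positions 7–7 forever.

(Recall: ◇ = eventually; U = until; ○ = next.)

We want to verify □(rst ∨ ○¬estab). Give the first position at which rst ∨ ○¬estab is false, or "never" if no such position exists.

0

At position 0 the labels are {estab} and the next position 1 has {estab, rst}, so rst ∨ ○¬estab is false there. This is the first violation.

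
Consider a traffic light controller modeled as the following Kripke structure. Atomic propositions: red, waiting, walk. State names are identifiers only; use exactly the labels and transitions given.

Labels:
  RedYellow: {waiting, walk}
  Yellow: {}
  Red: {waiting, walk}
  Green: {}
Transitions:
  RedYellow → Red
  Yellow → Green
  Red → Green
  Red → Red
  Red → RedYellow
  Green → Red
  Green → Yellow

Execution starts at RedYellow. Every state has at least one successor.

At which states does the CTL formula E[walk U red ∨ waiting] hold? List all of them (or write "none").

States satisfying walk: {RedYellow, Red}.
States satisfying red ∨ waiting: {RedYellow, Red}.
States satisfying E[walk U red ∨ waiting]: {RedYellow, Red}.

{RedYellow, Red}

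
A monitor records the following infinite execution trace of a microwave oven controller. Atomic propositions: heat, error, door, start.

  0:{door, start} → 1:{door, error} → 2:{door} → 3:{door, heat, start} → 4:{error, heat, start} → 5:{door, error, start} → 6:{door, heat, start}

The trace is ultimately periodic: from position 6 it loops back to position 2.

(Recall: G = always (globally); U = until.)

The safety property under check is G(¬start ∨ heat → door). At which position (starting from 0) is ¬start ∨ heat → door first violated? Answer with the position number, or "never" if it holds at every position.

4

Check ¬start ∨ heat → door at each position in order: 0 ✓, 1 ✓, 2 ✓, 3 ✓.
At position 4 the labels are {error, heat, start}, so ¬start ∨ heat → door is false there. This is the first violation.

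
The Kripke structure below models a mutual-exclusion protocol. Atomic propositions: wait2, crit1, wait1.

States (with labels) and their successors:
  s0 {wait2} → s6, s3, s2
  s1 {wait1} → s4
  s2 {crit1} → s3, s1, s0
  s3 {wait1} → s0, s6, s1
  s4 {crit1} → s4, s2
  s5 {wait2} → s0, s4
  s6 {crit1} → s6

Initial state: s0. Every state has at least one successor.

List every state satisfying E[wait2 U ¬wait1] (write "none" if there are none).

States satisfying wait2: {s0, s5}.
States satisfying ¬wait1: {s0, s2, s4, s5, s6}.
States satisfying E[wait2 U ¬wait1]: {s0, s2, s4, s5, s6}.

{s0, s2, s4, s5, s6}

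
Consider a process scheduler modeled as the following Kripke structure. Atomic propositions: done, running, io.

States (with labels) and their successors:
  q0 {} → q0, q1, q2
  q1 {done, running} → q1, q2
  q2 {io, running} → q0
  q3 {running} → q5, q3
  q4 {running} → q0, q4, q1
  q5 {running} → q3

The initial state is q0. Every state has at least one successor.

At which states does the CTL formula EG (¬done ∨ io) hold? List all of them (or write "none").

States satisfying ¬done ∨ io: {q0, q2, q3, q4, q5}.
States satisfying EG (¬done ∨ io): {q0, q2, q3, q4, q5}.

{q0, q2, q3, q4, q5}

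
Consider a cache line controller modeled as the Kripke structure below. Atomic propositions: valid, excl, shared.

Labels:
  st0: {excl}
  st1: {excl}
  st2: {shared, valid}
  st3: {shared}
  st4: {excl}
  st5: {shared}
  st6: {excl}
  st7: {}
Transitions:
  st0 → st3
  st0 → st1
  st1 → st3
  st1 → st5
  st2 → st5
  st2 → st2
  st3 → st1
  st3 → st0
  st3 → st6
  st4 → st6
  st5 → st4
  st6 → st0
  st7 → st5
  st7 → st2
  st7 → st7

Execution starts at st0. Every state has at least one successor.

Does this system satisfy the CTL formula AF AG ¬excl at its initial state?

States satisfying AG ¬excl: ∅.
States satisfying AF AG ¬excl: ∅.
There is a path from st0 along which AG ¬excl never holds.
st0 ∉ Sat(AF AG ¬excl).

Does not hold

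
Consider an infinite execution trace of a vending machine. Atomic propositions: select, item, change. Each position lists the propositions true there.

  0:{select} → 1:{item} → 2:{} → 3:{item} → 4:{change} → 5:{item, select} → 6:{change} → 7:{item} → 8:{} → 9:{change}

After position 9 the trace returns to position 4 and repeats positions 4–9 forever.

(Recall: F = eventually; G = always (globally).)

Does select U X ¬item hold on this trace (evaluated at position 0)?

Holds

Walking from position 0: X ¬item first holds at position 1, and select holds at every earlier position along the way, so select U X ¬item holds.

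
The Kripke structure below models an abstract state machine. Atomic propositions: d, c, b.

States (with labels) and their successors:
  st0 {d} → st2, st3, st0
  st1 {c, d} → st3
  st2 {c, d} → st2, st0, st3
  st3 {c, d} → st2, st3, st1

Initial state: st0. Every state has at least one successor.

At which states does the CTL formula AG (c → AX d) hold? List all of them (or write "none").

{st0, st1, st2, st3}

States satisfying c → AX d: {st0, st1, st2, st3}.
States satisfying AG (c → AX d): {st0, st1, st2, st3}.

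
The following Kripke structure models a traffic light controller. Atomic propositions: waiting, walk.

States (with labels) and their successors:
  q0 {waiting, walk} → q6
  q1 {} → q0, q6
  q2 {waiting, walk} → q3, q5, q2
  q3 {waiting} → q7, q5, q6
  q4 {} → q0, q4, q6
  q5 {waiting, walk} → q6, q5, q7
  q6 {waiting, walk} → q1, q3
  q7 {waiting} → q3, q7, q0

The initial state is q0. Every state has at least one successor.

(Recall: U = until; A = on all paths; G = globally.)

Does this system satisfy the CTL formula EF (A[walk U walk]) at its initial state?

Holds

States satisfying A[walk U walk]: {q0, q2, q5, q6}.
States satisfying EF (A[walk U walk]): {q0, q1, q2, q3, q4, q5, q6, q7}.
Some path from q0 reaches a state where A[walk U walk] holds.
q0 ∈ Sat(EF (A[walk U walk])).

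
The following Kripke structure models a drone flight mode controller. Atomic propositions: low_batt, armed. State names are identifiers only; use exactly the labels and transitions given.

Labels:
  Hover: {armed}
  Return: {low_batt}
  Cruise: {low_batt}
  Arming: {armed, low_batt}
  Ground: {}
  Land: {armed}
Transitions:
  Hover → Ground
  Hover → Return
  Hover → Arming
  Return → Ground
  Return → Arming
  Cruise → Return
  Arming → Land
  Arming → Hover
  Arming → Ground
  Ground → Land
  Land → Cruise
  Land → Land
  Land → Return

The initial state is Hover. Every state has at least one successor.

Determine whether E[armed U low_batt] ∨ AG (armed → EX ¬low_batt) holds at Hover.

Holds

States satisfying armed: {Hover, Arming, Land}.
States satisfying low_batt: {Return, Cruise, Arming}.
States satisfying E[armed U low_batt]: {Hover, Return, Cruise, Arming, Land}.
States satisfying armed → EX ¬low_batt: {Hover, Return, Cruise, Arming, Ground, Land}.
States satisfying AG (armed → EX ¬low_batt): {Hover, Return, Cruise, Arming, Ground, Land}.
States satisfying E[armed U low_batt] ∨ AG (armed → EX ¬low_batt): {Hover, Return, Cruise, Arming, Ground, Land}.
Hover ∈ Sat(E[armed U low_batt] ∨ AG (armed → EX ¬low_batt)).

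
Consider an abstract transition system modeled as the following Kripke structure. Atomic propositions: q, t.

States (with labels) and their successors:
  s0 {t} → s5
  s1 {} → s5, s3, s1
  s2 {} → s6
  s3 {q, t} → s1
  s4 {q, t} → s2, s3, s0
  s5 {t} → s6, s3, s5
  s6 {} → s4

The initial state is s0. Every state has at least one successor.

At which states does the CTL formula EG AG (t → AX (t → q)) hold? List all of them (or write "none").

none

States satisfying AG (t → AX (t → q)): ∅.
States satisfying EG AG (t → AX (t → q)): ∅.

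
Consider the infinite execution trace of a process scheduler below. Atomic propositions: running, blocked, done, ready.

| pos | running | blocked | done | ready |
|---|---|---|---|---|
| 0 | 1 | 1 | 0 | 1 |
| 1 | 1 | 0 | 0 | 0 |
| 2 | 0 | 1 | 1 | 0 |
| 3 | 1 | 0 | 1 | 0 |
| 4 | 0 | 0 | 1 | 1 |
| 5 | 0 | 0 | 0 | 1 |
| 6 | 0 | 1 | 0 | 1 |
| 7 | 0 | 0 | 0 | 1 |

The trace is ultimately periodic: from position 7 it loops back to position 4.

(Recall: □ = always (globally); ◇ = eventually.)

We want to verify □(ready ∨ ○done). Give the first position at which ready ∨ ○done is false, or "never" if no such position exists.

ready ∨ ○done holds at every position 0..7, and those are all the positions the trace ever visits, so the invariant □(ready ∨ ○done) is never violated.

never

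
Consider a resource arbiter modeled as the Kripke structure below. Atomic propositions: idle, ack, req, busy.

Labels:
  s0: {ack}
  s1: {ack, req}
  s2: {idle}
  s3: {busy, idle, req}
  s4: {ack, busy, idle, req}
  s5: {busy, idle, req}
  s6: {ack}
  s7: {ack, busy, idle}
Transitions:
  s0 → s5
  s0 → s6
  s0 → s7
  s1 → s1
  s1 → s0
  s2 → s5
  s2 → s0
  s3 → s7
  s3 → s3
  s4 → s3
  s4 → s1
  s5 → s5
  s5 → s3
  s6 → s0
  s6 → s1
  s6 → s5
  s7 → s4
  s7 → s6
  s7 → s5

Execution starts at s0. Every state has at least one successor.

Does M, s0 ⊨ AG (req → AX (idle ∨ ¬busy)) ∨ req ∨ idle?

States satisfying req → AX (idle ∨ ¬busy): {s0, s1, s2, s3, s4, s5, s6, s7}.
States satisfying AG (req → AX (idle ∨ ¬busy)): {s0, s1, s2, s3, s4, s5, s6, s7}.
States satisfying req ∨ idle: {s1, s2, s3, s4, s5, s7}.
States satisfying AG (req → AX (idle ∨ ¬busy)) ∨ req ∨ idle: {s0, s1, s2, s3, s4, s5, s6, s7}.
s0 ∈ Sat(AG (req → AX (idle ∨ ¬busy)) ∨ req ∨ idle).

Satisfied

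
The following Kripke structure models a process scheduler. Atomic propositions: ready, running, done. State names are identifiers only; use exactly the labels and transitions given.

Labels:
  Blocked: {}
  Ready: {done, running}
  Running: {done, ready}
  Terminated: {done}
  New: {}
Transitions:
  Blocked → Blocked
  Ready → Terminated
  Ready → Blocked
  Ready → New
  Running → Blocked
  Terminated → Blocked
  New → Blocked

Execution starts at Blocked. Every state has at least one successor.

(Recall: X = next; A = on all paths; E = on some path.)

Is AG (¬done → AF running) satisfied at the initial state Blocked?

Violated

States satisfying ¬done → AF running: {Ready, Running, Terminated}.
States satisfying AG (¬done → AF running): ∅.
Blocked is reachable from Blocked and violates ¬done → AF running, so AG fails at Blocked.
Blocked ∉ Sat(AG (¬done → AF running)).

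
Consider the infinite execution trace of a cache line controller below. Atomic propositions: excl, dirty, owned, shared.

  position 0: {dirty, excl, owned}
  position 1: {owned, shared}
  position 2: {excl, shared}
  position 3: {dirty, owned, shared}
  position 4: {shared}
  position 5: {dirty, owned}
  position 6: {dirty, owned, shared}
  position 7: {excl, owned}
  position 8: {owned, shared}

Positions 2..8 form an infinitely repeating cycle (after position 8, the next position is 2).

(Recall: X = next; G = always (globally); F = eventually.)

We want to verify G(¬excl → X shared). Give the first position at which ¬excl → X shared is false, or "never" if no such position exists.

Check ¬excl → X shared at each position in order: 0 ✓, 1 ✓, 2 ✓, 3 ✓.
At position 4 the labels are {shared} and the next position 5 has {dirty, owned}, so ¬excl → X shared is false there. This is the first violation.

4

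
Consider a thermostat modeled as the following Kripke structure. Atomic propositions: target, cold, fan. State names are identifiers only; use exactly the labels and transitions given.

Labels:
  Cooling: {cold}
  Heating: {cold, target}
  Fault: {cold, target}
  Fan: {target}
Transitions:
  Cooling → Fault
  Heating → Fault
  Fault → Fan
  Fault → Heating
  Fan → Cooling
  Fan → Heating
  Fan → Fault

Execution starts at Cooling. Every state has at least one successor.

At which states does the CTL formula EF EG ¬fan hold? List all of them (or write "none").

States satisfying EG ¬fan: {Cooling, Heating, Fault, Fan}.
States satisfying EF EG ¬fan: {Cooling, Heating, Fault, Fan}.

{Cooling, Heating, Fault, Fan}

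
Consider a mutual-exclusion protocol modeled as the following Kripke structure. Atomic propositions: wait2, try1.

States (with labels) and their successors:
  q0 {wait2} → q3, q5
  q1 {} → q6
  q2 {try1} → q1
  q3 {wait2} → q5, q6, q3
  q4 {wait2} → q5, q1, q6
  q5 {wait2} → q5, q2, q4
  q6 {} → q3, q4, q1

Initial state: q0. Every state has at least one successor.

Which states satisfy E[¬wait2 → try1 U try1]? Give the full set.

States satisfying ¬wait2 → try1: {q0, q2, q3, q4, q5}.
States satisfying try1: {q2}.
States satisfying E[¬wait2 → try1 U try1]: {q0, q2, q3, q4, q5}.

{q0, q2, q3, q4, q5}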